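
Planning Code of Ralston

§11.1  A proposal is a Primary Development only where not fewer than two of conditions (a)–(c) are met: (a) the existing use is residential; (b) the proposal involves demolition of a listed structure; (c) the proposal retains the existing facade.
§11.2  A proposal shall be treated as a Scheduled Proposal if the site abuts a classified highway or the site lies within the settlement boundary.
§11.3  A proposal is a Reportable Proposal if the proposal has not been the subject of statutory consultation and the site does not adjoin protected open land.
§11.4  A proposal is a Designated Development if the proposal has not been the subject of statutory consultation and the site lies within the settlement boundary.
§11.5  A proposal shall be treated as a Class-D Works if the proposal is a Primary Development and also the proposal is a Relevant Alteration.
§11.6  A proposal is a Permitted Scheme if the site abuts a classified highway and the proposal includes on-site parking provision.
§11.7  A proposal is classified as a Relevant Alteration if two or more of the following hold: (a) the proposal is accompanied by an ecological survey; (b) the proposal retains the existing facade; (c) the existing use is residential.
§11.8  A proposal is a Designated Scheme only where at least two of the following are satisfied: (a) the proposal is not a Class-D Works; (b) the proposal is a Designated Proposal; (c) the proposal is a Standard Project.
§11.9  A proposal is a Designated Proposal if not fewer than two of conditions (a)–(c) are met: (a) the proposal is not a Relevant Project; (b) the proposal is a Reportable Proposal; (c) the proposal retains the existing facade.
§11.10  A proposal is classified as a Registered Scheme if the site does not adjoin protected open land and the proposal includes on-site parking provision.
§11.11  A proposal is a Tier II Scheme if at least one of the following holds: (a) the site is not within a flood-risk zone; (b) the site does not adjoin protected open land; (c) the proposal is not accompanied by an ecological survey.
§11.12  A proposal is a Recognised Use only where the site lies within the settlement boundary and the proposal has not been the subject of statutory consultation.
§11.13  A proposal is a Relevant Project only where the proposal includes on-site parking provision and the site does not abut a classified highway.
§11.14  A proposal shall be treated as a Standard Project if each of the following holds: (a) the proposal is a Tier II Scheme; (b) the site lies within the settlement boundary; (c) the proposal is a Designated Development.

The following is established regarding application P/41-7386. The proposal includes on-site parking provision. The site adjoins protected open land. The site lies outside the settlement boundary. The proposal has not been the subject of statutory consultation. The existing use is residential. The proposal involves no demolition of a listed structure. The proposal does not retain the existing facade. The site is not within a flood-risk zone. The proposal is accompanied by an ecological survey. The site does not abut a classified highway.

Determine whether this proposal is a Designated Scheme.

No

Under §11.1: the existing use is residential? yes; the proposal involves demolition of a listed structure? no; the proposal retains the existing facade? no — 1 of 3 hold (need ≥2) → not satisfied.
Under §11.7: the proposal is accompanied by an ecological survey? yes; the proposal retains the existing facade? no; the existing use is residential? yes — 2 of 3 hold (need ≥2) → satisfied.
Under §11.5: Primary Development (§11.1)? no; and Relevant Alteration (§11.7)? yes. So the proposal is not a Class-D Works.
Under §11.13: the proposal includes on-site parking provision? yes; and the site does not abut a classified highway? yes. So the proposal is a Relevant Project.
Under §11.3: the proposal has not been the subject of statutory consultation? yes; and the site does not adjoin protected open land? no. So the proposal is not a Reportable Proposal.
Under §11.9: not a Relevant Project (§11.13)? no; Reportable Proposal (§11.3)? no; the proposal retains the existing facade? no — 0 of 3 hold (need ≥2) → not satisfied.
Under §11.11: the site is not within a flood-risk zone? yes; or the site does not adjoin protected open land? no; or the proposal is not accompanied by an ecological survey? no. So the proposal is a Tier II Scheme.
Under §11.4: the proposal has not been the subject of statutory consultation? yes; and the site lies within the settlement boundary? no. So the proposal is not a Designated Development.
Under §11.14: Tier II Scheme (§11.11)? yes; and the site lies within the settlement boundary? no; and Designated Development (§11.4)? no. So the proposal is not a Standard Project.
Under §11.8: not a Class-D Works (§11.5)? yes; Designated Proposal (§11.9)? no; Standard Project (§11.14)? no — 1 of 3 hold (need ≥2) → not satisfied.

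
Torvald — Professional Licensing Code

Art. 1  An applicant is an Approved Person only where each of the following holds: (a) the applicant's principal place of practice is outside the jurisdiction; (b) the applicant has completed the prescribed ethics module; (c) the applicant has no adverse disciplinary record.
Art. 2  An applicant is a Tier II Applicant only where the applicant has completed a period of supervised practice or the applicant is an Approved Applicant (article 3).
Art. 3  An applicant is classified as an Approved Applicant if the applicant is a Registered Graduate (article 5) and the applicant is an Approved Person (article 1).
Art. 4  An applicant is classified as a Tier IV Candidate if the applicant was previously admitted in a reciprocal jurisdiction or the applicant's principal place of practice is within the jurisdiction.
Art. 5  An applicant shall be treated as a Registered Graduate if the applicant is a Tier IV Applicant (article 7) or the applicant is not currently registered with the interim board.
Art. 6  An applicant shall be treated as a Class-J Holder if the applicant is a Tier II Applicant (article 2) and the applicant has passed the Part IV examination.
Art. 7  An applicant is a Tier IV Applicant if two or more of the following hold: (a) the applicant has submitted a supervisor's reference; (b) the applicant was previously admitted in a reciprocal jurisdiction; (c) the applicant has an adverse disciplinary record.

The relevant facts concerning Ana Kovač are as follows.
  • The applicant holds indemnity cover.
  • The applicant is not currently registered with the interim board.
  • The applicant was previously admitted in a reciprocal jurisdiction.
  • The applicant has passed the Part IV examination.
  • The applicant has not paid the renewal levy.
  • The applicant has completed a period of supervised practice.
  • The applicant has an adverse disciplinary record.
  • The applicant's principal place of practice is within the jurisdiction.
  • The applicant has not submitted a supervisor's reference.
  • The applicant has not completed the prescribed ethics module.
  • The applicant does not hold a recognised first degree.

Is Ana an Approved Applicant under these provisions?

No

article 7 — Tier IV Applicant: the applicant has submitted a supervisor's reference? no; the applicant was previously admitted in a reciprocal jurisdiction? yes; the applicant has an adverse disciplinary record? yes — 2 of 3 hold (need ≥2) → satisfied.
article 5 — Registered Graduate: [Tier IV Applicant (article 7)? yes] OR [the applicant is not currently registered with the interim board? yes] → satisfied.
article 1 — Approved Person: [the applicant's principal place of practice is outside the jurisdiction? no] AND [the applicant has completed the prescribed ethics module? no] AND [the applicant has no adverse disciplinary record? no] → not satisfied.
article 3 — Approved Applicant: [Registered Graduate (article 5)? yes] AND [Approved Person (article 1)? no] → not satisfied.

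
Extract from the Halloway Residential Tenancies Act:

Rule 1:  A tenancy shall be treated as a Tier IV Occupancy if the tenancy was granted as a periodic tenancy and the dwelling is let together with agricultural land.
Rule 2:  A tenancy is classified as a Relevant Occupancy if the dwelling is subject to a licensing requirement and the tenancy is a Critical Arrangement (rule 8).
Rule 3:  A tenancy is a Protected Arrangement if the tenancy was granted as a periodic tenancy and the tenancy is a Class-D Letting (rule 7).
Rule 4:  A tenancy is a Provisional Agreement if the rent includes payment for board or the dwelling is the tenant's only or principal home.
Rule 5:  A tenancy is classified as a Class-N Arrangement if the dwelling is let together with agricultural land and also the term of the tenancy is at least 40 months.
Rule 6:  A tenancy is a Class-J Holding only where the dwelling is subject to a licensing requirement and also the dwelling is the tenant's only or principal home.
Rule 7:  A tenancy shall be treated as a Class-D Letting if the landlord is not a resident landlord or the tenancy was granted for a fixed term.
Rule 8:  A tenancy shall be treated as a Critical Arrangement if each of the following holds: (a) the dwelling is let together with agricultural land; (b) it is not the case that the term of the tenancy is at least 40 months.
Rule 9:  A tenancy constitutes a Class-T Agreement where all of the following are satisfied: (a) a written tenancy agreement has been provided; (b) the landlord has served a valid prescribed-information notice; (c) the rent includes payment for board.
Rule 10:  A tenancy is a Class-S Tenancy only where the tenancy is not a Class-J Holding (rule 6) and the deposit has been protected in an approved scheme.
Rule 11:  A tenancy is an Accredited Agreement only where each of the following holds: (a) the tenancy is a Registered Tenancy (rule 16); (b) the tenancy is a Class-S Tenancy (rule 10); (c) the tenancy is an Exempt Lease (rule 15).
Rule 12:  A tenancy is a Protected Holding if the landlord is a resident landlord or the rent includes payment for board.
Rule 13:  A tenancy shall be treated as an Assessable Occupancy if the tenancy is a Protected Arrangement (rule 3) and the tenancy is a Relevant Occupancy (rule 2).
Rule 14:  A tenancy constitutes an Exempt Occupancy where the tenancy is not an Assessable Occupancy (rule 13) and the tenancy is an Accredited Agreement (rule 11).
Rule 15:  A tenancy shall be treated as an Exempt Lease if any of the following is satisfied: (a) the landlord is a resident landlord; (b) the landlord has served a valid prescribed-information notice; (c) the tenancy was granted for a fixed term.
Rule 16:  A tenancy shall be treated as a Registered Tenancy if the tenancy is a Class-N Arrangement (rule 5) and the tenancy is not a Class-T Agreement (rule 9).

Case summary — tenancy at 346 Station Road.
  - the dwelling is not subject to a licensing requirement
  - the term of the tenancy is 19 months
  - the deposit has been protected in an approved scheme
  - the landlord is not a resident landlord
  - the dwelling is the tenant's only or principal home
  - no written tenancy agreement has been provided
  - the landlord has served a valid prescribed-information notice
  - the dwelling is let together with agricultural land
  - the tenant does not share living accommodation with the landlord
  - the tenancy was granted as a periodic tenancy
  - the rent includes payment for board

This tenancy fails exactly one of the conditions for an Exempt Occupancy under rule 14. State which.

Accredited Agreement

rule 7 — Class-D Letting: [the landlord is not a resident landlord? yes] OR [the tenancy was granted for a fixed term? no] → satisfied.
rule 3 — Protected Arrangement: [the tenancy was granted as a periodic tenancy? yes] AND [Class-D Letting (rule 7)? yes] → satisfied.
rule 8 — Critical Arrangement: [the dwelling is let together with agricultural land? yes] AND [term of the tenancy: 19 months ≥ 40 months? no, so negated condition yes] → satisfied.
rule 2 — Relevant Occupancy: [the dwelling is subject to a licensing requirement? no] AND [Critical Arrangement (rule 8)? yes] → not satisfied.
rule 13 — Assessable Occupancy: [Protected Arrangement (rule 3)? yes] AND [Relevant Occupancy (rule 2)? no] → not satisfied.
rule 5 — Class-N Arrangement: [the dwelling is let together with agricultural land? yes] AND [term of the tenancy: 19 months ≥ 40 months? no] → not satisfied.
rule 9 — Class-T Agreement: [a written tenancy agreement has been provided? no] AND [the landlord has served a valid prescribed-information notice? yes] AND [the rent includes payment for board? yes] → not satisfied.
rule 16 — Registered Tenancy: [Class-N Arrangement (rule 5)? no] AND [not a Class-T Agreement (rule 9)? yes] → not satisfied.
rule 6 — Class-J Holding: [the dwelling is subject to a licensing requirement? no] AND [the dwelling is the tenant's only or principal home? yes] → not satisfied.
rule 10 — Class-S Tenancy: [not a Class-J Holding (rule 6)? yes] AND [the deposit has been protected in an approved scheme? yes] → satisfied.
rule 15 — Exempt Lease: [the landlord is a resident landlord? no] OR [the landlord has served a valid prescribed-information notice? yes] OR [the tenancy was granted for a fixed term? no] → satisfied.
rule 11 — Accredited Agreement: [Registered Tenancy (rule 16)? no] AND [Class-S Tenancy (rule 10)? yes] AND [Exempt Lease (rule 15)? yes] → not satisfied.
rule 14 — Exempt Occupancy: [not an Assessable Occupancy (rule 13)? yes] AND [Accredited Agreement (rule 11)? no] → not satisfied.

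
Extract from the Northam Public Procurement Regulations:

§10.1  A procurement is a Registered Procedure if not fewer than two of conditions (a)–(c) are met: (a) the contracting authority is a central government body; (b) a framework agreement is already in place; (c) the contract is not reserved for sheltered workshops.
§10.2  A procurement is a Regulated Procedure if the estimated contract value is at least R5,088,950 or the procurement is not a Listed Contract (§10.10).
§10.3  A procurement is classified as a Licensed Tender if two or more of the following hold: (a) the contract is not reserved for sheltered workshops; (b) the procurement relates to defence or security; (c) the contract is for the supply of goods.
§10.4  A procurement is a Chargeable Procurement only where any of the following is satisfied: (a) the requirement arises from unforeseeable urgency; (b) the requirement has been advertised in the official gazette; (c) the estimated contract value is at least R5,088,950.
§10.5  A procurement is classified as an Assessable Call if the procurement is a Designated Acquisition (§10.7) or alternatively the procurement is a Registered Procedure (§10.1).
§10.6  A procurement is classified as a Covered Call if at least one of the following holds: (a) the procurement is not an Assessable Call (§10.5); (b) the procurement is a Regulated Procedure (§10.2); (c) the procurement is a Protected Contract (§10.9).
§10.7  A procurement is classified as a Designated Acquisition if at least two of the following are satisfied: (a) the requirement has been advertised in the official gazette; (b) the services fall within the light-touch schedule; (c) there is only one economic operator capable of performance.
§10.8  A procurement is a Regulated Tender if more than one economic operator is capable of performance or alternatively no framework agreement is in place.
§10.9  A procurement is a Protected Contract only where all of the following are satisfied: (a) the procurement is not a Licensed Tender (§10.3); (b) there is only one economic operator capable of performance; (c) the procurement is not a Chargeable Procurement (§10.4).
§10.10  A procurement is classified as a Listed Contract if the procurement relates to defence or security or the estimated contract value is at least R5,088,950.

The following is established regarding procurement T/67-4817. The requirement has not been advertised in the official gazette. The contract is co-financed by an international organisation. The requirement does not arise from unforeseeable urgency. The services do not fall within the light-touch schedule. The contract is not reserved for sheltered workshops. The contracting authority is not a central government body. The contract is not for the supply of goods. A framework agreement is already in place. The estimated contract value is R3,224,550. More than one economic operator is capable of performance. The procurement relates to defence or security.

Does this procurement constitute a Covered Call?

No

§10.7 — Designated Acquisition: the requirement has been advertised in the official gazette? no; the services fall within the light-touch schedule? no; there is only one economic operator capable of performance? no — 0 of 3 hold (need ≥2) → not satisfied.
§10.1 — Registered Procedure: the contracting authority is a central government body? no; a framework agreement is already in place? yes; the contract is not reserved for sheltered workshops? yes — 2 of 3 hold (need ≥2) → satisfied.
§10.5 — Assessable Call: [Designated Acquisition (§10.7)? no] OR [Registered Procedure (§10.1)? yes] → satisfied.
§10.10 — Listed Contract: [the procurement relates to defence or security? yes] OR [estimated contract value: R3,224,550 ≥ R5,088,950? no] → satisfied.
§10.2 — Regulated Procedure: [estimated contract value: R3,224,550 ≥ R5,088,950? no] OR [not a Listed Contract (§10.10)? no] → not satisfied.
§10.3 — Licensed Tender: the contract is not reserved for sheltered workshops? yes; the procurement relates to defence or security? yes; the contract is for the supply of goods? no — 2 of 3 hold (need ≥2) → satisfied.
§10.4 — Chargeable Procurement: [the requirement arises from unforeseeable urgency? no] OR [the requirement has been advertised in the official gazette? no] OR [estimated contract value: R3,224,550 ≥ R5,088,950? no] → not satisfied.
§10.9 — Protected Contract: [not a Licensed Tender (§10.3)? no] AND [there is only one economic operator capable of performance? no] AND [not a Chargeable Procurement (§10.4)? yes] → not satisfied.
§10.6 — Covered Call: [not an Assessable Call (§10.5)? no] OR [Regulated Procedure (§10.2)? no] OR [Protected Contract (§10.9)? no] → not satisfied.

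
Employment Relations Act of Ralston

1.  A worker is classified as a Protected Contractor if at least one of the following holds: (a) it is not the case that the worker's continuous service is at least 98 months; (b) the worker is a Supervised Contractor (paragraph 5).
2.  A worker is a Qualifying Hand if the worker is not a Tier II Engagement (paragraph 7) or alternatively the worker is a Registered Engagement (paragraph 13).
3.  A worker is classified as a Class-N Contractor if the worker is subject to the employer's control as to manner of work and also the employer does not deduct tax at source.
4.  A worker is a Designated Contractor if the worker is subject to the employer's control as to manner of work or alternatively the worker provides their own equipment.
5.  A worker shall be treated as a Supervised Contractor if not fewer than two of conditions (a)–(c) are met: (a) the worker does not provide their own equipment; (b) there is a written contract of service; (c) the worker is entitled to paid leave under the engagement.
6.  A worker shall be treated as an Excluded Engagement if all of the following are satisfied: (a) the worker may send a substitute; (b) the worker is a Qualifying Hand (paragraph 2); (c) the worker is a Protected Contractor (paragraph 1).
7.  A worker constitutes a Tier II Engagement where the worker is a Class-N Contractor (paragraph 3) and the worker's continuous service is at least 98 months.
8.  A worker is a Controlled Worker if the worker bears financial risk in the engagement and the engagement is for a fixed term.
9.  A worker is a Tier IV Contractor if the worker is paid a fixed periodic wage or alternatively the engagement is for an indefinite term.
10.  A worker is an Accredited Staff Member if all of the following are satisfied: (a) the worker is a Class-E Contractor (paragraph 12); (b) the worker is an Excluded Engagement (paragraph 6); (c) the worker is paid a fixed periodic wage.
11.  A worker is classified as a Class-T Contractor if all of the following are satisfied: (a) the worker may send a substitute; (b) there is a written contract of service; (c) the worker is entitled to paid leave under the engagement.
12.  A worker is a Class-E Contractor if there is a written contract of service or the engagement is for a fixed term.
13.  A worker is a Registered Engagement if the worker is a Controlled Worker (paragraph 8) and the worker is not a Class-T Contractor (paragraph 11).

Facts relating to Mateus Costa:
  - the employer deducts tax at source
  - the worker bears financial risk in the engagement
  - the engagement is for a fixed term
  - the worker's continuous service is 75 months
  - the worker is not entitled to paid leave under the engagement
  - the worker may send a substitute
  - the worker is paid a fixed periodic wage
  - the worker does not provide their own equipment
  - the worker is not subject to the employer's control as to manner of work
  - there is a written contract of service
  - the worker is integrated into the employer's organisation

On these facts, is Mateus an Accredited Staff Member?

Yes

paragraph 12 — Class-E Contractor: [there is a written contract of service? yes] OR [the engagement is for a fixed term? yes] → satisfied.
paragraph 3 — Class-N Contractor: [the worker is subject to the employer's control as to manner of work? no] AND [the employer does not deduct tax at source? no] → not satisfied.
paragraph 7 — Tier II Engagement: [Class-N Contractor (paragraph 3)? no] AND [worker's continuous service: 75 months ≥ 98 months? no] → not satisfied.
paragraph 8 — Controlled Worker: [the worker bears financial risk in the engagement? yes] AND [the engagement is for a fixed term? yes] → satisfied.
paragraph 11 — Class-T Contractor: [the worker may send a substitute? yes] AND [there is a written contract of service? yes] AND [the worker is entitled to paid leave under the engagement? no] → not satisfied.
paragraph 13 — Registered Engagement: [Controlled Worker (paragraph 8)? yes] AND [not a Class-T Contractor (paragraph 11)? yes] → satisfied.
paragraph 2 — Qualifying Hand: [not a Tier II Engagement (paragraph 7)? yes] OR [Registered Engagement (paragraph 13)? yes] → satisfied.
paragraph 5 — Supervised Contractor: the worker does not provide their own equipment? yes; there is a written contract of service? yes; the worker is entitled to paid leave under the engagement? no — 2 of 3 hold (need ≥2) → satisfied.
paragraph 1 — Protected Contractor: [worker's continuous service: 75 months ≥ 98 months? no, so negated condition yes] OR [Supervised Contractor (paragraph 5)? yes] → satisfied.
paragraph 6 — Excluded Engagement: [the worker may send a substitute? yes] AND [Qualifying Hand (paragraph 2)? yes] AND [Protected Contractor (paragraph 1)? yes] → satisfied.
paragraph 10 — Accredited Staff Member: [Class-E Contractor (paragraph 12)? yes] AND [Excluded Engagement (paragraph 6)? yes] AND [the worker is paid a fixed periodic wage? yes] → satisfied.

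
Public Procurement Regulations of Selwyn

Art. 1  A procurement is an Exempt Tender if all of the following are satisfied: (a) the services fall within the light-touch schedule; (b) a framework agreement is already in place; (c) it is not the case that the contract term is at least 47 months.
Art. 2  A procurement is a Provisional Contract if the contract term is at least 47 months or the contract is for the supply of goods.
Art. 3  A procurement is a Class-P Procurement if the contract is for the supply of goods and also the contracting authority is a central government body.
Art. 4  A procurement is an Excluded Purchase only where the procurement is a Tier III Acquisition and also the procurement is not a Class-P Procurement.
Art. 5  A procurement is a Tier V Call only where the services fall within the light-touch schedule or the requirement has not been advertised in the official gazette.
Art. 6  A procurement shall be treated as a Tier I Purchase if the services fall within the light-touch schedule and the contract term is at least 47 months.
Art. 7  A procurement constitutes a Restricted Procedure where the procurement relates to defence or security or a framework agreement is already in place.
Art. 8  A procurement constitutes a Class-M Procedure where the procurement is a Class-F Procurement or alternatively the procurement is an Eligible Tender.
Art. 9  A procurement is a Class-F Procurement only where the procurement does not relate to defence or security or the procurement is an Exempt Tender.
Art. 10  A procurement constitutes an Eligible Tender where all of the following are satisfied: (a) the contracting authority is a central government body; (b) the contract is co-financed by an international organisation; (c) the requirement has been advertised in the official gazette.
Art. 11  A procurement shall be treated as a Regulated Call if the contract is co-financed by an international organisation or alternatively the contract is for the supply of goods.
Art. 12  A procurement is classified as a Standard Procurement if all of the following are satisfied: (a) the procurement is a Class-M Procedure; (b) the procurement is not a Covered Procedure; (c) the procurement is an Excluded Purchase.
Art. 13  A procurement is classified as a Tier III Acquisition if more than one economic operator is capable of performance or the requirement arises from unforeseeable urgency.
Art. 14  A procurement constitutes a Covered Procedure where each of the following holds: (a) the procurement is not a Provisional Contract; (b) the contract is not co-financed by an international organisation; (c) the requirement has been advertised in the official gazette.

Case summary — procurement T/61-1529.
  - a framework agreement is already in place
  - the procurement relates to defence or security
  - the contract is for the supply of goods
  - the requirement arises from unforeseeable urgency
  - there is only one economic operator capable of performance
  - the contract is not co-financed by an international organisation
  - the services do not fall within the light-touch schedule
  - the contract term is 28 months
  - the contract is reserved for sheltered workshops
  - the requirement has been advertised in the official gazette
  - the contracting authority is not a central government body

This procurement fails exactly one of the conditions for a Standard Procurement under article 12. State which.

article 1 — Exempt Tender: [the services fall within the light-touch schedule? no] AND [a framework agreement is already in place? yes] AND [contract term: 28 months ≥ 47 months? no, so negated condition yes] → not satisfied.
article 9 — Class-F Procurement: [the procurement does not relate to defence or security? no] OR [Exempt Tender (article 1)? no] → not satisfied.
article 10 — Eligible Tender: [the contracting authority is a central government body? no] AND [the contract is co-financed by an international organisation? no] AND [the requirement has been advertised in the official gazette? yes] → not satisfied.
article 8 — Class-M Procedure: [Class-F Procurement (article 9)? no] OR [Eligible Tender (article 10)? no] → not satisfied.
article 2 — Provisional Contract: [contract term: 28 months ≥ 47 months? no] OR [the contract is for the supply of goods? yes] → satisfied.
article 14 — Covered Procedure: [not a Provisional Contract (article 2)? no] AND [the contract is not co-financed by an international organisation? yes] AND [the requirement has been advertised in the official gazette? yes] → not satisfied.
article 13 — Tier III Acquisition: [more than one economic operator is capable of performance? no] OR [the requirement arises from unforeseeable urgency? yes] → satisfied.
article 3 — Class-P Procurement: [the contract is for the supply of goods? yes] AND [the contracting authority is a central government body? no] → not satisfied.
article 4 — Excluded Purchase: [Tier III Acquisition (article 13)? yes] AND [not a Class-P Procurement (article 3)? yes] → satisfied.
article 12 — Standard Procurement: [Class-M Procedure (article 8)? no] AND [not a Covered Procedure (article 14)? yes] AND [Excluded Purchase (article 4)? yes] → not satisfied.

Class-M Procedure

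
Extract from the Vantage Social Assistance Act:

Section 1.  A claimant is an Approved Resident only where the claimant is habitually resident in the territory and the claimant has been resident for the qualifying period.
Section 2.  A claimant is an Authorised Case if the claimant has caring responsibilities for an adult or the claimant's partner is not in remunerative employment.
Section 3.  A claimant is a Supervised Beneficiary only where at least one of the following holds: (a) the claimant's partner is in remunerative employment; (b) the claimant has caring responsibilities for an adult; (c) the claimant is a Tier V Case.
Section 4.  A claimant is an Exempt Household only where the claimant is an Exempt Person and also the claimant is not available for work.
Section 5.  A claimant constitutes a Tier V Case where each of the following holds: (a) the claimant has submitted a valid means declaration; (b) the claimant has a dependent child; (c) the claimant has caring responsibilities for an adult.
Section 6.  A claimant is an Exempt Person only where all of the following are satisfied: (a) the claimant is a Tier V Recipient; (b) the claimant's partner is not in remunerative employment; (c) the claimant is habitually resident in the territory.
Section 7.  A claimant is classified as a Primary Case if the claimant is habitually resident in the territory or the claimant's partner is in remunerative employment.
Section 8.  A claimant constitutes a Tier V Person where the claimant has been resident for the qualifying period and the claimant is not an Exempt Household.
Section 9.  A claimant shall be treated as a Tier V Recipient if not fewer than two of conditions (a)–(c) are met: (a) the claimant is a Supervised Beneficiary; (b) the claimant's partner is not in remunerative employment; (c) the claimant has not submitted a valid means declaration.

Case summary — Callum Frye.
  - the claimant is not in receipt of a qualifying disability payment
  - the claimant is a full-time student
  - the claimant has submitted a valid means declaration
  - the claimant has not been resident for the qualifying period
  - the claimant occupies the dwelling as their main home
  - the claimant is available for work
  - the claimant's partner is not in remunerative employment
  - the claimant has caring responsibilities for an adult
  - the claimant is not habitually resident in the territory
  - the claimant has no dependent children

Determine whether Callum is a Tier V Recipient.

Yes

Under section 5: the claimant has submitted a valid means declaration? yes; and the claimant has a dependent child? no; and the claimant has caring responsibilities for an adult? yes. So the claimant is not a Tier V Case.
Under section 3: the claimant's partner is in remunerative employment? no; or the claimant has caring responsibilities for an adult? yes; or Tier V Case (section 5)? no. So the claimant is a Supervised Beneficiary.
Under section 9: Supervised Beneficiary (section 3)? yes; the claimant's partner is not in remunerative employment? yes; the claimant has not submitted a valid means declaration? no — 2 of 3 hold (need ≥2) → satisfied.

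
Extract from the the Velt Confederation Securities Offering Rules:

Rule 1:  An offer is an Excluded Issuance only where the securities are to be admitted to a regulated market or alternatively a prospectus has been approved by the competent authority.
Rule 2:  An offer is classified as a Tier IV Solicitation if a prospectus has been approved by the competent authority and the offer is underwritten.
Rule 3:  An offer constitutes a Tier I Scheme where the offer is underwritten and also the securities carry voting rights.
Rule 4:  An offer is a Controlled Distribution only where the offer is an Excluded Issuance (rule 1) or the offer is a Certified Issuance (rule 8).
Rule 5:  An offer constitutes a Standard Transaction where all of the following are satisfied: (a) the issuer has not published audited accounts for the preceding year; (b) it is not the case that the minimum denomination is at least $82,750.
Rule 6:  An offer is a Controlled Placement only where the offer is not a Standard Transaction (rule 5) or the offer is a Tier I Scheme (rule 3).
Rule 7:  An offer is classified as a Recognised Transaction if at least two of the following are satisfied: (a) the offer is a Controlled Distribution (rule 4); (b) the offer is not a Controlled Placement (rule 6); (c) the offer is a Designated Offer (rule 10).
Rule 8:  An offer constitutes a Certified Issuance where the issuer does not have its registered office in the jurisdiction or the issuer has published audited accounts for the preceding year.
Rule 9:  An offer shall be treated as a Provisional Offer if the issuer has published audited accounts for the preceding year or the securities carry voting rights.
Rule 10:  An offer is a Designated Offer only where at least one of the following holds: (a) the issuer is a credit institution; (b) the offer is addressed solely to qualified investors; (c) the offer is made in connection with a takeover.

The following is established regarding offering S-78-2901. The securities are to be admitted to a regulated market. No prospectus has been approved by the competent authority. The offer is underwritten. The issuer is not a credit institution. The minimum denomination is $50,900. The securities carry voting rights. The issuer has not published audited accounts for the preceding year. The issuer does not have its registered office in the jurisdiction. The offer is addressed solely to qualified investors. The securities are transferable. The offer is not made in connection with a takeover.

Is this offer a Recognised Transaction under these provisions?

Yes

rule 1 — Excluded Issuance: [the securities are to be admitted to a regulated market? yes] OR [a prospectus has been approved by the competent authority? no] → satisfied.
rule 8 — Certified Issuance: [the issuer does not have its registered office in the jurisdiction? yes] OR [the issuer has published audited accounts for the preceding year? no] → satisfied.
rule 4 — Controlled Distribution: [Excluded Issuance (rule 1)? yes] OR [Certified Issuance (rule 8)? yes] → satisfied.
rule 5 — Standard Transaction: [the issuer has not published audited accounts for the preceding year? yes] AND [minimum denomination: $50,900 ≥ $82,750? no, so negated condition yes] → satisfied.
rule 3 — Tier I Scheme: [the offer is underwritten? yes] AND [the securities carry voting rights? yes] → satisfied.
rule 6 — Controlled Placement: [not a Standard Transaction (rule 5)? no] OR [Tier I Scheme (rule 3)? yes] → satisfied.
rule 10 — Designated Offer: [the issuer is a credit institution? no] OR [the offer is addressed solely to qualified investors? yes] OR [the offer is made in connection with a takeover? no] → satisfied.
rule 7 — Recognised Transaction: Controlled Distribution (rule 4)? yes; not a Controlled Placement (rule 6)? no; Designated Offer (rule 10)? yes — 2 of 3 hold (need ≥2) → satisfied.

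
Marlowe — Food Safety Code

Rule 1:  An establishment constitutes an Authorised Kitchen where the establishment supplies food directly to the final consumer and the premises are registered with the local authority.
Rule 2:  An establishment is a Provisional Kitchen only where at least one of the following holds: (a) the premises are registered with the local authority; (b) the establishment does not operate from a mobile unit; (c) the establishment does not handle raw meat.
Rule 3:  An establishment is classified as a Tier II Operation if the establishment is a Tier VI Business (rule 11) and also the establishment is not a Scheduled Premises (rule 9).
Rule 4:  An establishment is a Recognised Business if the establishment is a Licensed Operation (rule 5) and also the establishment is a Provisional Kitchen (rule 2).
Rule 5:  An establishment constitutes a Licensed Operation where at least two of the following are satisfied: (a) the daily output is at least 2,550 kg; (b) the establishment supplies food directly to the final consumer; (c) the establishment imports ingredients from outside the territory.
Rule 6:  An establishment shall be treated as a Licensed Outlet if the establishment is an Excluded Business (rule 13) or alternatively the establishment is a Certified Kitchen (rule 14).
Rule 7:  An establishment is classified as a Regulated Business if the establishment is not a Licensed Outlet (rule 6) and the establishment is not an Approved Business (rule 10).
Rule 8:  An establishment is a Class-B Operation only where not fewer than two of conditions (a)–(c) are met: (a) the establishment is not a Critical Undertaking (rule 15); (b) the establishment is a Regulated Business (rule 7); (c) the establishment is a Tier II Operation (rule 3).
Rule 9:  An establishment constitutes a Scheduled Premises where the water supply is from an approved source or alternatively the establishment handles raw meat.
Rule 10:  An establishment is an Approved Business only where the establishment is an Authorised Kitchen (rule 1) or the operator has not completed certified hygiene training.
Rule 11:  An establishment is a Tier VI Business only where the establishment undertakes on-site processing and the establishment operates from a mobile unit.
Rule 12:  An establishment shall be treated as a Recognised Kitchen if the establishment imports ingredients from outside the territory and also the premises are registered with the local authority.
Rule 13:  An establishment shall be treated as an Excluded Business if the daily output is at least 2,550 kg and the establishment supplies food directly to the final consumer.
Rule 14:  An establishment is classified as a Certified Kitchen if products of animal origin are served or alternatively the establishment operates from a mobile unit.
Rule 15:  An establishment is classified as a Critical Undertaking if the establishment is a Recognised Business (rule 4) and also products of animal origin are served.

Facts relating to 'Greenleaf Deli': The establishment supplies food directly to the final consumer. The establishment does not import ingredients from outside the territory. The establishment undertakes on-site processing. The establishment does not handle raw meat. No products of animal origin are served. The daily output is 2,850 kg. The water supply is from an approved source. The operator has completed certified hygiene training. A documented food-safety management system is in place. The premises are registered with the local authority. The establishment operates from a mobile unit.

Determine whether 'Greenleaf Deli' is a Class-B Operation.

Under rule 5: daily output: 2,850 kg ≥ 2,550 kg? yes; the establishment supplies food directly to the final consumer? yes; the establishment imports ingredients from outside the territory? no — 2 of 3 hold (need ≥2) → satisfied.
Under rule 2: the premises are registered with the local authority? yes; or the establishment does not operate from a mobile unit? no; or the establishment does not handle raw meat? yes. So the establishment is a Provisional Kitchen.
Under rule 4: Licensed Operation (rule 5)? yes; and Provisional Kitchen (rule 2)? yes. So the establishment is a Recognised Business.
Under rule 15: Recognised Business (rule 4)? yes; and products of animal origin are served? no. So the establishment is not a Critical Undertaking.
Under rule 13: daily output: 2,850 kg ≥ 2,550 kg? yes; and the establishment supplies food directly to the final consumer? yes. So the establishment is an Excluded Business.
Under rule 14: products of animal origin are served? no; or the establishment operates from a mobile unit? yes. So the establishment is a Certified Kitchen.
Under rule 6: Excluded Business (rule 13)? yes; or Certified Kitchen (rule 14)? yes. So the establishment is a Licensed Outlet.
Under rule 1: the establishment supplies food directly to the final consumer? yes; and the premises are registered with the local authority? yes. So the establishment is an Authorised Kitchen.
Under rule 10: Authorised Kitchen (rule 1)? yes; or the operator has not completed certified hygiene training? no. So the establishment is an Approved Business.
Under rule 7: not a Licensed Outlet (rule 6)? no; and not an Approved Business (rule 10)? no. So the establishment is not a Regulated Business.
Under rule 11: the establishment undertakes on-site processing? yes; and the establishment operates from a mobile unit? yes. So the establishment is a Tier VI Business.
Under rule 9: the water supply is from an approved source? yes; or the establishment handles raw meat? no. So the establishment is a Scheduled Premises.
Under rule 3: Tier VI Business (rule 11)? yes; and not a Scheduled Premises (rule 9)? no. So the establishment is not a Tier II Operation.
Under rule 8: not a Critical Undertaking (rule 15)? yes; Regulated Business (rule 7)? no; Tier II Operation (rule 3)? no — 1 of 3 hold (need ≥2) → not satisfied.

No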